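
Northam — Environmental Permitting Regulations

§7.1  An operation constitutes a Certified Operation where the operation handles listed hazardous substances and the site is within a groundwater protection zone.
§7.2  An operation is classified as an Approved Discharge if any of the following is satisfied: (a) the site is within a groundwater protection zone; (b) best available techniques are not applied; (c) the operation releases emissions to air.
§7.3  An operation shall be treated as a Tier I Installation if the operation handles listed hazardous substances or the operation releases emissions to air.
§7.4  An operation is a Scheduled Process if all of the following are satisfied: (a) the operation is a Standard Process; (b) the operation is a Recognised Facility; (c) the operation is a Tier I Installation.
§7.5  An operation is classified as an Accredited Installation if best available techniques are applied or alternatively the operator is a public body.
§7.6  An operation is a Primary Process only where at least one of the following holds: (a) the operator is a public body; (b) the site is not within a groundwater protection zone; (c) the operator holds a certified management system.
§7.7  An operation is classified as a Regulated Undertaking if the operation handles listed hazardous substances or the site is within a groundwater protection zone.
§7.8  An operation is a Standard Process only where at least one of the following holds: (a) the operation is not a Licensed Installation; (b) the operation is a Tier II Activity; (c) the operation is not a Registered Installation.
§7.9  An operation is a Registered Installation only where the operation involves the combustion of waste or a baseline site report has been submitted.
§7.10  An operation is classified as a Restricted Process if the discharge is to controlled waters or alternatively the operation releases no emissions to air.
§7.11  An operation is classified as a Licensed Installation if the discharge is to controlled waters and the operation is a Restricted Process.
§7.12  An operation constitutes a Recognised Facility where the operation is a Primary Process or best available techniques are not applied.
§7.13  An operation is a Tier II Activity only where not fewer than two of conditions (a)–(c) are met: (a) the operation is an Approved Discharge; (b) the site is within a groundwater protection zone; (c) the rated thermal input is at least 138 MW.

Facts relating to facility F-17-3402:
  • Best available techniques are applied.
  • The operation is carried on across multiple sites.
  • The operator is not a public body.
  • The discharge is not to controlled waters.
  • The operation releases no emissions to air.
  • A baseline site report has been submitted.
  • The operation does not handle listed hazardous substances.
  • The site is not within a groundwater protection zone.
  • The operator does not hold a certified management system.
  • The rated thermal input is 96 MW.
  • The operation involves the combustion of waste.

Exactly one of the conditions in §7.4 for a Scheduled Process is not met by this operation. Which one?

Tier I Installation

Under §7.10: the discharge is to controlled waters? no; or the operation releases no emissions to air? yes. So the operation is a Restricted Process.
Under §7.11: the discharge is to controlled waters? no; and Restricted Process (§7.10)? yes. So the operation is not a Licensed Installation.
Under §7.2: the site is within a groundwater protection zone? no; or best available techniques are not applied? no; or the operation releases emissions to air? no. So the operation is not an Approved Discharge.
Under §7.13: Approved Discharge (§7.2)? no; the site is within a groundwater protection zone? no; rated thermal input: 96 MW ≥ 138 MW? no — 0 of 3 hold (need ≥2) → not satisfied.
Under §7.9: the operation involves the combustion of waste? yes; or a baseline site report has been submitted? yes. So the operation is a Registered Installation.
Under §7.8: not a Licensed Installation (§7.11)? yes; or Tier II Activity (§7.13)? no; or not a Registered Installation (§7.9)? no. So the operation is a Standard Process.
Under §7.6: the operator is a public body? no; or the site is not within a groundwater protection zone? yes; or the operator holds a certified management system? no. So the operation is a Primary Process.
Under §7.12: Primary Process (§7.6)? yes; or best available techniques are not applied? no. So the operation is a Recognised Facility.
Under §7.3: the operation handles listed hazardous substances? no; or the operation releases emissions to air? no. So the operation is not a Tier I Installation.
Under §7.4: Standard Process (§7.8)? yes; and Recognised Facility (§7.12)? yes; and Tier I Installation (§7.3)? no. So the operation is not a Scheduled Process.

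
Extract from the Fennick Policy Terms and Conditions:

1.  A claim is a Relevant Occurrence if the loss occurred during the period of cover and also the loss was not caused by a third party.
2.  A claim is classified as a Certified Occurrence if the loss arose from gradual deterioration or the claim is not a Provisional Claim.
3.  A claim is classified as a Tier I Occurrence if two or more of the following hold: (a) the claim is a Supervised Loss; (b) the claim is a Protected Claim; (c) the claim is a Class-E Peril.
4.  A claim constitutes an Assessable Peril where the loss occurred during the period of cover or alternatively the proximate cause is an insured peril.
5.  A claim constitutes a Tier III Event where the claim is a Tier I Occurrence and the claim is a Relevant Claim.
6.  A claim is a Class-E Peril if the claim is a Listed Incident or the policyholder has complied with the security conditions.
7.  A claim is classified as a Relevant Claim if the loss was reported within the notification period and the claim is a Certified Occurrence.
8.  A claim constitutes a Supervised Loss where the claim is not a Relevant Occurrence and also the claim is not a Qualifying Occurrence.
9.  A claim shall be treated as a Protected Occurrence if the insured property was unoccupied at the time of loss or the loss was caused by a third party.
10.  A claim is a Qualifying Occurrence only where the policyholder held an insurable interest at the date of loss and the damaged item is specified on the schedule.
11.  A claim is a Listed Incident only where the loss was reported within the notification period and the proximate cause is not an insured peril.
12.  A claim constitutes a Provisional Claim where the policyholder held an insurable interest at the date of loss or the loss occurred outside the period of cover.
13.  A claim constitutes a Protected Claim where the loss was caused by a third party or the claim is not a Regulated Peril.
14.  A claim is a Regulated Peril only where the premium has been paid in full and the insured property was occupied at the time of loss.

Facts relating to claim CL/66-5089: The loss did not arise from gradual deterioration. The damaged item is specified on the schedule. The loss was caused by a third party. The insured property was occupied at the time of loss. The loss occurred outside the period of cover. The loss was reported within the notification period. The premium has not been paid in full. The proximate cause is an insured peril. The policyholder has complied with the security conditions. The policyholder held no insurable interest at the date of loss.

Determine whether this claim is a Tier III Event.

No

paragraph 1 — Relevant Occurrence: [the loss occurred during the period of cover? no] AND [the loss was not caused by a third party? no] → not satisfied.
paragraph 10 — Qualifying Occurrence: [the policyholder held an insurable interest at the date of loss? no] AND [the damaged item is specified on the schedule? yes] → not satisfied.
paragraph 8 — Supervised Loss: [not a Relevant Occurrence (paragraph 1)? yes] AND [not a Qualifying Occurrence (paragraph 10)? yes] → satisfied.
paragraph 14 — Regulated Peril: [the premium has been paid in full? no] AND [the insured property was occupied at the time of loss? yes] → not satisfied.
paragraph 13 — Protected Claim: [the loss was caused by a third party? yes] OR [not a Regulated Peril (paragraph 14)? yes] → satisfied.
paragraph 11 — Listed Incident: [the loss was reported within the notification period? yes] AND [the proximate cause is not an insured peril? no] → not satisfied.
paragraph 6 — Class-E Peril: [Listed Incident (paragraph 11)? no] OR [the policyholder has complied with the security conditions? yes] → satisfied.
paragraph 3 — Tier I Occurrence: Supervised Loss (paragraph 8)? yes; Protected Claim (paragraph 13)? yes; Class-E Peril (paragraph 6)? yes — 3 of 3 hold (need ≥2) → satisfied.
paragraph 12 — Provisional Claim: [the policyholder held an insurable interest at the date of loss? no] OR [the loss occurred outside the period of cover? yes] → satisfied.
paragraph 2 — Certified Occurrence: [the loss arose from gradual deterioration? no] OR [not a Provisional Claim (paragraph 12)? no] → not satisfied.
paragraph 7 — Relevant Claim: [the loss was reported within the notification period? yes] AND [Certified Occurrence (paragraph 2)? no] → not satisfied.
paragraph 5 — Tier III Event: [Tier I Occurrence (paragraph 3)? yes] AND [Relevant Claim (paragraph 7)? no] → not satisfied.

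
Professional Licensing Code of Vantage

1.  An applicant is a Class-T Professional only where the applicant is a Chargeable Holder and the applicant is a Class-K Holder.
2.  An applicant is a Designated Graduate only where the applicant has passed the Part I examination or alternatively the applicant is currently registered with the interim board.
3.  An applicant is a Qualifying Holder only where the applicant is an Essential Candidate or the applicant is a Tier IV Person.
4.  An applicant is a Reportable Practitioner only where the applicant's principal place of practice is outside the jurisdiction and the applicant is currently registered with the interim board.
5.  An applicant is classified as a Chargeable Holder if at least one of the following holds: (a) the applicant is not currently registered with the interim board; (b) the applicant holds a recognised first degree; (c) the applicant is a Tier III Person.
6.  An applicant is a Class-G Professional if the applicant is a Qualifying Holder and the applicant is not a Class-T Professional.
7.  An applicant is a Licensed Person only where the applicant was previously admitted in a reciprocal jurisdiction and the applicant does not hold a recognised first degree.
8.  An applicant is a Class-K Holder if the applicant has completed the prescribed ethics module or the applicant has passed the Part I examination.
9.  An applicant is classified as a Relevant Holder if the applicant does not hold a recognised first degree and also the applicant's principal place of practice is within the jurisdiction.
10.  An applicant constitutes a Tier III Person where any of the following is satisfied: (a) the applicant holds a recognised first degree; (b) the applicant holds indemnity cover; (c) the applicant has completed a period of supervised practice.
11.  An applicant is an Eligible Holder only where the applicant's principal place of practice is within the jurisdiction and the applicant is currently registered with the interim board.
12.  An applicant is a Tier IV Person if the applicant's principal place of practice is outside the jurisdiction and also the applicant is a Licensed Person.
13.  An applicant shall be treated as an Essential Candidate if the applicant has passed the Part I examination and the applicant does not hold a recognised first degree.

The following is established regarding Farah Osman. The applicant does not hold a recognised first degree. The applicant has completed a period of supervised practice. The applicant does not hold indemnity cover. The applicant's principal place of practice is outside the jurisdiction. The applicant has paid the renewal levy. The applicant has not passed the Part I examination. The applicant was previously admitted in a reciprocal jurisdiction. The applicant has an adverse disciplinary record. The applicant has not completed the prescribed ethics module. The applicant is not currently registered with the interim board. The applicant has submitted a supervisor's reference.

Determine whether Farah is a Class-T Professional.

Under paragraph 10: the applicant holds a recognised first degree? no; or the applicant holds indemnity cover? no; or the applicant has completed a period of supervised practice? yes. So the applicant is a Tier III Person.
Under paragraph 5: the applicant is not currently registered with the interim board? yes; or the applicant holds a recognised first degree? no; or Tier III Person (paragraph 10)? yes. So the applicant is a Chargeable Holder.
Under paragraph 8: the applicant has completed the prescribed ethics module? no; or the applicant has passed the Part I examination? no. So the applicant is not a Class-K Holder.
Under paragraph 1: Chargeable Holder (paragraph 5)? yes; and Class-K Holder (paragraph 8)? no. So the applicant is not a Class-T Professional.

No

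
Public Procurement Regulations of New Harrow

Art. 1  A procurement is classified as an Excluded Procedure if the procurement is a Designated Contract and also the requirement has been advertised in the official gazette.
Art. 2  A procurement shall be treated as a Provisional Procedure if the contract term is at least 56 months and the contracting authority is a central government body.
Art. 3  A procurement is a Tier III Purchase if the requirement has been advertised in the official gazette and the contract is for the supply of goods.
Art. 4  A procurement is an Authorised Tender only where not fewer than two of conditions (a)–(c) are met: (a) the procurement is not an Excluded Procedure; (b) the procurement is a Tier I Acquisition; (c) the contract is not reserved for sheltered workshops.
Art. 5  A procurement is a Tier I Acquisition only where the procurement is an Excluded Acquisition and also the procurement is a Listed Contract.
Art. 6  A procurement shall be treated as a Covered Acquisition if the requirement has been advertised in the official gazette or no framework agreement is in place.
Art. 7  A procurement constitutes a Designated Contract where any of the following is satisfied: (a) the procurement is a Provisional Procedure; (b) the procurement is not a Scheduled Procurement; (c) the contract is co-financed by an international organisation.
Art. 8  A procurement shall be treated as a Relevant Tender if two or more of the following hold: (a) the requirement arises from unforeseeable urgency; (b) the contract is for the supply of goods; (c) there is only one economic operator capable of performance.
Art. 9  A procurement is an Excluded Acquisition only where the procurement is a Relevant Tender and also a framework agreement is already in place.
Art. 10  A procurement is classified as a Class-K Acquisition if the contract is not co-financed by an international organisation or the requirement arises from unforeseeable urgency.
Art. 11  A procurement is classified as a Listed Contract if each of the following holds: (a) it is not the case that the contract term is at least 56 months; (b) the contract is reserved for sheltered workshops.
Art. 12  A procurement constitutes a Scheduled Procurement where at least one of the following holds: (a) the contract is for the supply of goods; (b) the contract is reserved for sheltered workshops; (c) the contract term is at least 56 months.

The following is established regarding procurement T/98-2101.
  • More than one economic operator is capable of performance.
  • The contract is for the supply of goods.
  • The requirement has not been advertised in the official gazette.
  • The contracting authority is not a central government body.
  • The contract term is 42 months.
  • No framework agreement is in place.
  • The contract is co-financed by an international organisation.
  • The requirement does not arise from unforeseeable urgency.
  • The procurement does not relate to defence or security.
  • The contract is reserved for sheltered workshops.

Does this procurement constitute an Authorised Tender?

No

article 2 — Provisional Procedure: [contract term: 42 months ≥ 56 months? no] AND [the contracting authority is a central government body? no] → not satisfied.
article 12 — Scheduled Procurement: [the contract is for the supply of goods? yes] OR [the contract is reserved for sheltered workshops? yes] OR [contract term: 42 months ≥ 56 months? no] → satisfied.
article 7 — Designated Contract: [Provisional Procedure (article 2)? no] OR [not a Scheduled Procurement (article 12)? no] OR [the contract is co-financed by an international organisation? yes] → satisfied.
article 1 — Excluded Procedure: [Designated Contract (article 7)? yes] AND [the requirement has been advertised in the official gazette? no] → not satisfied.
article 8 — Relevant Tender: the requirement arises from unforeseeable urgency? no; the contract is for the supply of goods? yes; there is only one economic operator capable of performance? no — 1 of 3 hold (need ≥2) → not satisfied.
article 9 — Excluded Acquisition: [Relevant Tender (article 8)? no] AND [a framework agreement is already in place? no] → not satisfied.
article 11 — Listed Contract: [contract term: 42 months ≥ 56 months? no, so negated condition yes] AND [the contract is reserved for sheltered workshops? yes] → satisfied.
article 5 — Tier I Acquisition: [Excluded Acquisition (article 9)? no] AND [Listed Contract (article 11)? yes] → not satisfied.
article 4 — Authorised Tender: not an Excluded Procedure (article 1)? yes; Tier I Acquisition (article 5)? no; the contract is not reserved for sheltered workshops? no — 1 of 3 hold (need ≥2) → not satisfied.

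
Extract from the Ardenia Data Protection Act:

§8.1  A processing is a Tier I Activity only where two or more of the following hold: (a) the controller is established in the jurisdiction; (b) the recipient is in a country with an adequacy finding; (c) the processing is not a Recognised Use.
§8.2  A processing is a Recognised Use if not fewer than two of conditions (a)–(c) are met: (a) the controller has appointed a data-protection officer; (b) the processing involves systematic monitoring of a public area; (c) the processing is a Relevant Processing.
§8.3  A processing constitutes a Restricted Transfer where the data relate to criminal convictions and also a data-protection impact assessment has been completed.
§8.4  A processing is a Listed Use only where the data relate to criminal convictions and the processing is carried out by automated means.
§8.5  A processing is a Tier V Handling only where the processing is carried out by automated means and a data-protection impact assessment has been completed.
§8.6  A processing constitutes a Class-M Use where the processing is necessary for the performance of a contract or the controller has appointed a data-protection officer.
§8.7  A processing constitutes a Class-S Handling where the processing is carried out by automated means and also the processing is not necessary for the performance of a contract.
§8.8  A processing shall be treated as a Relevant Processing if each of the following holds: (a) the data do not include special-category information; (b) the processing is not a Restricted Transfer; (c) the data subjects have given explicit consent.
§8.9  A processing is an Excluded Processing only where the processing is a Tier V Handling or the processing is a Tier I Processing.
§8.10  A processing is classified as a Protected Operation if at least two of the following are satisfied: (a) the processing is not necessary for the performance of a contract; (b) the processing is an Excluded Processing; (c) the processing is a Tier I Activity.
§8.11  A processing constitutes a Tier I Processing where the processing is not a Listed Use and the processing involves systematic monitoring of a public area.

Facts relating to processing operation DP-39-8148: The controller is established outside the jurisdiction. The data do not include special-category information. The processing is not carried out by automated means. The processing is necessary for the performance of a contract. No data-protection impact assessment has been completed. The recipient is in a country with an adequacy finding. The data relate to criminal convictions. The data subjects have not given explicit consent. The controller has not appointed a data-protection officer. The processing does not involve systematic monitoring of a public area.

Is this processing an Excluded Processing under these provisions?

No

Under §8.5: the processing is carried out by automated means? no; and a data-protection impact assessment has been completed? no. So the processing is not a Tier V Handling.
Under §8.4: the data relate to criminal convictions? yes; and the processing is carried out by automated means? no. So the processing is not a Listed Use.
Under §8.11: not a Listed Use (§8.4)? yes; and the processing involves systematic monitoring of a public area? no. So the processing is not a Tier I Processing.
Under §8.9: Tier V Handling (§8.5)? no; or Tier I Processing (§8.11)? no. So the processing is not an Excluded Processing.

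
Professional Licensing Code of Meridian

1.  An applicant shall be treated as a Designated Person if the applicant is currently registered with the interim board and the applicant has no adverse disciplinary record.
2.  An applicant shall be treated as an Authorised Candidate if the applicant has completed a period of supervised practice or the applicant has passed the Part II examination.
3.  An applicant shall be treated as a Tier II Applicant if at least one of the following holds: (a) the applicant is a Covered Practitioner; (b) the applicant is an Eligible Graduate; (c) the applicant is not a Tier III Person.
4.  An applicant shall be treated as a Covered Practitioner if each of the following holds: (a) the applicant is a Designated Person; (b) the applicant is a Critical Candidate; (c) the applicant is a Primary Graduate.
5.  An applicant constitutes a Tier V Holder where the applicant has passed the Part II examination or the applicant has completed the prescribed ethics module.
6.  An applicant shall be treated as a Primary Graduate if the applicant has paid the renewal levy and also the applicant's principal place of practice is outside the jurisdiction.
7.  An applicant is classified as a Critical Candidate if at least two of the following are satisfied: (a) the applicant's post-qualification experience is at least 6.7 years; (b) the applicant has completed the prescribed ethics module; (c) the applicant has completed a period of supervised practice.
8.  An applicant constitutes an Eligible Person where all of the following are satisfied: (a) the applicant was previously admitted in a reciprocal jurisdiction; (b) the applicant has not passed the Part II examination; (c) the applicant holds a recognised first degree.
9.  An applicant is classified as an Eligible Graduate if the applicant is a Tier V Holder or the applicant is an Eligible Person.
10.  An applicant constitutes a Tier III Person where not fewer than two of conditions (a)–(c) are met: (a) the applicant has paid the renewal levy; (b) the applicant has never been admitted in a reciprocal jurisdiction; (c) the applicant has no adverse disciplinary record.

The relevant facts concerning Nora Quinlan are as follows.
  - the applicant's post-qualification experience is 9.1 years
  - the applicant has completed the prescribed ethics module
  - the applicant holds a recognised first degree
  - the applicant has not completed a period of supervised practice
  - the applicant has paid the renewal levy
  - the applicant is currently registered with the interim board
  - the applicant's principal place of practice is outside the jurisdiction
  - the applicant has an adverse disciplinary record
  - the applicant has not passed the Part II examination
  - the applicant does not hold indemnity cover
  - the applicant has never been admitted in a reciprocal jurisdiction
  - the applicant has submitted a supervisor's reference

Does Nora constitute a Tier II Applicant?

Yes

paragraph 1 — Designated Person: [the applicant is currently registered with the interim board? yes] AND [the applicant has no adverse disciplinary record? no] → not satisfied.
paragraph 7 — Critical Candidate: applicant's post-qualification experience: 9.1 years ≥ 6.7 years? yes; the applicant has completed the prescribed ethics module? yes; the applicant has completed a period of supervised practice? no — 2 of 3 hold (need ≥2) → satisfied.
paragraph 6 — Primary Graduate: [the applicant has paid the renewal levy? yes] AND [the applicant's principal place of practice is outside the jurisdiction? yes] → satisfied.
paragraph 4 — Covered Practitioner: [Designated Person (paragraph 1)? no] AND [Critical Candidate (paragraph 7)? yes] AND [Primary Graduate (paragraph 6)? yes] → not satisfied.
paragraph 5 — Tier V Holder: [the applicant has passed the Part II examination? no] OR [the applicant has completed the prescribed ethics module? yes] → satisfied.
paragraph 8 — Eligible Person: [the applicant was previously admitted in a reciprocal jurisdiction? no] AND [the applicant has not passed the Part II examination? yes] AND [the applicant holds a recognised first degree? yes] → not satisfied.
paragraph 9 — Eligible Graduate: [Tier V Holder (paragraph 5)? yes] OR [Eligible Person (paragraph 8)? no] → satisfied.
paragraph 10 — Tier III Person: the applicant has paid the renewal levy? yes; the applicant has never been admitted in a reciprocal jurisdiction? yes; the applicant has no adverse disciplinary record? no — 2 of 3 hold (need ≥2) → satisfied.
paragraph 3 — Tier II Applicant: [Covered Practitioner (paragraph 4)? no] OR [Eligible Graduate (paragraph 9)? yes] OR [not a Tier III Person (paragraph 10)? no] → satisfied.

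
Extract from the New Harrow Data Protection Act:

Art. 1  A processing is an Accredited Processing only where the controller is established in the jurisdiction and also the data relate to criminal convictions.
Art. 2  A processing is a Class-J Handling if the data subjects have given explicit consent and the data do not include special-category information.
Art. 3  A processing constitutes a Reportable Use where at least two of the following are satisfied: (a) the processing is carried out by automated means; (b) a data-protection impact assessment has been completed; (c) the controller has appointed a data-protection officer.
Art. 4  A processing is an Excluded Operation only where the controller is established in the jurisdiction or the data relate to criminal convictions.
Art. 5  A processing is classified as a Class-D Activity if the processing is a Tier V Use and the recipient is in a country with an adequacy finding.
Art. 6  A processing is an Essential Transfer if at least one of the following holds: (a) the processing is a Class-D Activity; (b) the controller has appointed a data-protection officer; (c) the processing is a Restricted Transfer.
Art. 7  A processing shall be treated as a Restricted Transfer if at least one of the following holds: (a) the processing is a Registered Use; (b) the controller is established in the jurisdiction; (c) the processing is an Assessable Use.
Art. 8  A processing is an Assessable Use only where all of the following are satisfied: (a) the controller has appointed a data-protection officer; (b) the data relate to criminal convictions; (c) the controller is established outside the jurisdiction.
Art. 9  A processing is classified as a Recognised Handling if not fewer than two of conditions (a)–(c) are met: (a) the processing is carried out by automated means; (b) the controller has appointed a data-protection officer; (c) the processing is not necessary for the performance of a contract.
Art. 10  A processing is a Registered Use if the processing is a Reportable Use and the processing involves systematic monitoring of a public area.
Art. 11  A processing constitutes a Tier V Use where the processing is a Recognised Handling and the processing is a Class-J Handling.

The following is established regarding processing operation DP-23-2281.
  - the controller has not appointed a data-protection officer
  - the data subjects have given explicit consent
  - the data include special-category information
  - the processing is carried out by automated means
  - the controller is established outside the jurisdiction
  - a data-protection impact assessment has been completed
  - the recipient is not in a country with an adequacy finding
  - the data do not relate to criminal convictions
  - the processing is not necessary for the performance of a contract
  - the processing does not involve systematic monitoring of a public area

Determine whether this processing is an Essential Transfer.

Under article 9: the processing is carried out by automated means? yes; the controller has appointed a data-protection officer? no; the processing is not necessary for the performance of a contract? yes — 2 of 3 hold (need ≥2) → satisfied.
Under article 2: the data subjects have given explicit consent? yes; and the data do not include special-category information? no. So the processing is not a Class-J Handling.
Under article 11: Recognised Handling (article 9)? yes; and Class-J Handling (article 2)? no. So the processing is not a Tier V Use.
Under article 5: Tier V Use (article 11)? no; and the recipient is in a country with an adequacy finding? no. So the processing is not a Class-D Activity.
Under article 3: the processing is carried out by automated means? yes; a data-protection impact assessment has been completed? yes; the controller has appointed a data-protection officer? no — 2 of 3 hold (need ≥2) → satisfied.
Under article 10: Reportable Use (article 3)? yes; and the processing involves systematic monitoring of a public area? no. So the processing is not a Registered Use.
Under article 8: the controller has appointed a data-protection officer? no; and the data relate to criminal convictions? no; and the controller is established outside the jurisdiction? yes. So the processing is not an Assessable Use.
Under article 7: Registered Use (article 10)? no; or the controller is established in the jurisdiction? no; or Assessable Use (article 8)? no. So the processing is not a Restricted Transfer.
Under article 6: Class-D Activity (article 5)? no; or the controller has appointed a data-protection officer? no; or Restricted Transfer (article 7)? no. So the processing is not an Essential Transfer.

No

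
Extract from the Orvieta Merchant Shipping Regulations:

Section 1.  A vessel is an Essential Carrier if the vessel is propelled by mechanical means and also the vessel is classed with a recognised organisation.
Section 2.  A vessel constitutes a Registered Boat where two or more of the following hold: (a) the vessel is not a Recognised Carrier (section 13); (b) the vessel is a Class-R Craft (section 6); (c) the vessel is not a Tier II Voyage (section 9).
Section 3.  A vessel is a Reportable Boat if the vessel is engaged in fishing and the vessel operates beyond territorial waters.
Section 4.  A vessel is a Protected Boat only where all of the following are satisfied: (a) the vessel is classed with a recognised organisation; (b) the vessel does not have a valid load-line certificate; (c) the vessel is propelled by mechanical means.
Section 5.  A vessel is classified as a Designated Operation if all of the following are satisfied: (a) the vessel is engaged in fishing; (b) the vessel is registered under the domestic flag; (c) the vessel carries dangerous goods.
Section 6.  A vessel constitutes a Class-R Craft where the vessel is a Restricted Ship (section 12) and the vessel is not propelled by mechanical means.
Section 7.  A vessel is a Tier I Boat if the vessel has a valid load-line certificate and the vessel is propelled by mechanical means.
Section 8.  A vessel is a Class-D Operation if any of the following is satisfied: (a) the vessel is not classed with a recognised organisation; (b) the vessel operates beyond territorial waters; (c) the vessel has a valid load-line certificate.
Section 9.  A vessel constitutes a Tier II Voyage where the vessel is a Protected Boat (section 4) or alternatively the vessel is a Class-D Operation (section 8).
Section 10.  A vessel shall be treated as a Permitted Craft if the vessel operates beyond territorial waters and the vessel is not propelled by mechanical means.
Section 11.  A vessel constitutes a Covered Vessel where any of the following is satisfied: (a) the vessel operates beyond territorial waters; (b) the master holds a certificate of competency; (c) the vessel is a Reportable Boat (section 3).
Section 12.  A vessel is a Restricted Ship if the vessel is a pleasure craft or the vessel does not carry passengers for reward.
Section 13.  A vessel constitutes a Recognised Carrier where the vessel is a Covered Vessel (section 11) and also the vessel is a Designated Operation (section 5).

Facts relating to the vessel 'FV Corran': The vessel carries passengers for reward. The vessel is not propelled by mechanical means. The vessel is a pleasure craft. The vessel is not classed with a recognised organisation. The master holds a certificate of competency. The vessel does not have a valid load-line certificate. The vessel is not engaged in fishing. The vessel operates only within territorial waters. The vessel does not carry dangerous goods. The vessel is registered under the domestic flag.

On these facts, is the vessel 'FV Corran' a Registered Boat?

Yes

Under section 3: the vessel is engaged in fishing? no; and the vessel operates beyond territorial waters? no. So the vessel is not a Reportable Boat.
Under section 11: the vessel operates beyond territorial waters? no; or the master holds a certificate of competency? yes; or Reportable Boat (section 3)? no. So the vessel is a Covered Vessel.
Under section 5: the vessel is engaged in fishing? no; and the vessel is registered under the domestic flag? yes; and the vessel carries dangerous goods? no. So the vessel is not a Designated Operation.
Under section 13: Covered Vessel (section 11)? yes; and Designated Operation (section 5)? no. So the vessel is not a Recognised Carrier.
Under section 12: the vessel is a pleasure craft? yes; or the vessel does not carry passengers for reward? no. So the vessel is a Restricted Ship.
Under section 6: Restricted Ship (section 12)? yes; and the vessel is not propelled by mechanical means? yes. So the vessel is a Class-R Craft.
Under section 4: the vessel is classed with a recognised organisation? no; and the vessel does not have a valid load-line certificate? yes; and the vessel is propelled by mechanical means? no. So the vessel is not a Protected Boat.
Under section 8: the vessel is not classed with a recognised organisation? yes; or the vessel operates beyond territorial waters? no; or the vessel has a valid load-line certificate? no. So the vessel is a Class-D Operation.
Under section 9: Protected Boat (section 4)? no; or Class-D Operation (section 8)? yes. So the vessel is a Tier II Voyage.
Under section 2: not a Recognised Carrier (section 13)? yes; Class-R Craft (section 6)? yes; not a Tier II Voyage (section 9)? no — 2 of 3 hold (need ≥2) → satisfied.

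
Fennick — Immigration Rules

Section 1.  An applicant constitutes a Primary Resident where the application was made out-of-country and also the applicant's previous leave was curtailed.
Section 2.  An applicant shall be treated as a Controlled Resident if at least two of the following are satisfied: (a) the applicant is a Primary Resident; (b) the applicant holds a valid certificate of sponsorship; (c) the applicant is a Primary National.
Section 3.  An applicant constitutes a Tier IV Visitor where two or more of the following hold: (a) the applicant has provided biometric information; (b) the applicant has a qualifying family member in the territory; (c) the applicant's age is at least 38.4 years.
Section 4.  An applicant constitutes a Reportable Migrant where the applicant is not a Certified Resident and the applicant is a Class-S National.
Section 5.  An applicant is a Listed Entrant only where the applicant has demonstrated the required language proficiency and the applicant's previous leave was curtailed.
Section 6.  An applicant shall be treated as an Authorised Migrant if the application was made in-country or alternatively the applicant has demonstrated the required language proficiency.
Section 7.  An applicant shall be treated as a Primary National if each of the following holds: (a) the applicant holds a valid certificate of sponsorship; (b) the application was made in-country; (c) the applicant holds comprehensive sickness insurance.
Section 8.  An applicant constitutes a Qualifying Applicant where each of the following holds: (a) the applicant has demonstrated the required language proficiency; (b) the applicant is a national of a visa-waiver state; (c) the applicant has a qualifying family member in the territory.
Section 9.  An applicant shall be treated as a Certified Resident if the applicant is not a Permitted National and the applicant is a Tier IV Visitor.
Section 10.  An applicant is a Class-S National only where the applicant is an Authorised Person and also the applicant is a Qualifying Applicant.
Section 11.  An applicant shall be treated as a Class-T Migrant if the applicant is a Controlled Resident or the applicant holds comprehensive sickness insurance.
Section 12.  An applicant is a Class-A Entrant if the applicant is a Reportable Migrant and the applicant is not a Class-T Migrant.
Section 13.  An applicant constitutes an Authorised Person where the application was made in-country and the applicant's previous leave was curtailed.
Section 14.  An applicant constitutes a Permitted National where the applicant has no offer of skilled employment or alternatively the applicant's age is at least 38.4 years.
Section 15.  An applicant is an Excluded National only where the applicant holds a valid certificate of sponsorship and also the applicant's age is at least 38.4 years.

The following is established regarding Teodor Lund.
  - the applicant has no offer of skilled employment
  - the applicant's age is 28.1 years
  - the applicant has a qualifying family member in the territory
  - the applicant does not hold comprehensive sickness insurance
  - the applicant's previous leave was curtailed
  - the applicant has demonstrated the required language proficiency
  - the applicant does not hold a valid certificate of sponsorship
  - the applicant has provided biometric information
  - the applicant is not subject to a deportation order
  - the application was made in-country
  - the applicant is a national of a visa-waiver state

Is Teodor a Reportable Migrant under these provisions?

Yes

section 14 — Permitted National: [the applicant has no offer of skilled employment? yes] OR [applicant's age: 28.1 years ≥ 38.4 years? no] → satisfied.
section 3 — Tier IV Visitor: the applicant has provided biometric information? yes; the applicant has a qualifying family member in the territory? yes; applicant's age: 28.1 years ≥ 38.4 years? no — 2 of 3 hold (need ≥2) → satisfied.
section 9 — Certified Resident: [not a Permitted National (section 14)? no] AND [Tier IV Visitor (section 3)? yes] → not satisfied.
section 13 — Authorised Person: [the application was made in-country? yes] AND [the applicant's previous leave was curtailed? yes] → satisfied.
section 8 — Qualifying Applicant: [the applicant has demonstrated the required language proficiency? yes] AND [the applicant is a national of a visa-waiver state? yes] AND [the applicant has a qualifying family member in the territory? yes] → satisfied.
section 10 — Class-S National: [Authorised Person (section 13)? yes] AND [Qualifying Applicant (section 8)? yes] → satisfied.
section 4 — Reportable Migrant: [not a Certified Resident (section 9)? yes] AND [Class-S National (section 10)? yes] → satisfied.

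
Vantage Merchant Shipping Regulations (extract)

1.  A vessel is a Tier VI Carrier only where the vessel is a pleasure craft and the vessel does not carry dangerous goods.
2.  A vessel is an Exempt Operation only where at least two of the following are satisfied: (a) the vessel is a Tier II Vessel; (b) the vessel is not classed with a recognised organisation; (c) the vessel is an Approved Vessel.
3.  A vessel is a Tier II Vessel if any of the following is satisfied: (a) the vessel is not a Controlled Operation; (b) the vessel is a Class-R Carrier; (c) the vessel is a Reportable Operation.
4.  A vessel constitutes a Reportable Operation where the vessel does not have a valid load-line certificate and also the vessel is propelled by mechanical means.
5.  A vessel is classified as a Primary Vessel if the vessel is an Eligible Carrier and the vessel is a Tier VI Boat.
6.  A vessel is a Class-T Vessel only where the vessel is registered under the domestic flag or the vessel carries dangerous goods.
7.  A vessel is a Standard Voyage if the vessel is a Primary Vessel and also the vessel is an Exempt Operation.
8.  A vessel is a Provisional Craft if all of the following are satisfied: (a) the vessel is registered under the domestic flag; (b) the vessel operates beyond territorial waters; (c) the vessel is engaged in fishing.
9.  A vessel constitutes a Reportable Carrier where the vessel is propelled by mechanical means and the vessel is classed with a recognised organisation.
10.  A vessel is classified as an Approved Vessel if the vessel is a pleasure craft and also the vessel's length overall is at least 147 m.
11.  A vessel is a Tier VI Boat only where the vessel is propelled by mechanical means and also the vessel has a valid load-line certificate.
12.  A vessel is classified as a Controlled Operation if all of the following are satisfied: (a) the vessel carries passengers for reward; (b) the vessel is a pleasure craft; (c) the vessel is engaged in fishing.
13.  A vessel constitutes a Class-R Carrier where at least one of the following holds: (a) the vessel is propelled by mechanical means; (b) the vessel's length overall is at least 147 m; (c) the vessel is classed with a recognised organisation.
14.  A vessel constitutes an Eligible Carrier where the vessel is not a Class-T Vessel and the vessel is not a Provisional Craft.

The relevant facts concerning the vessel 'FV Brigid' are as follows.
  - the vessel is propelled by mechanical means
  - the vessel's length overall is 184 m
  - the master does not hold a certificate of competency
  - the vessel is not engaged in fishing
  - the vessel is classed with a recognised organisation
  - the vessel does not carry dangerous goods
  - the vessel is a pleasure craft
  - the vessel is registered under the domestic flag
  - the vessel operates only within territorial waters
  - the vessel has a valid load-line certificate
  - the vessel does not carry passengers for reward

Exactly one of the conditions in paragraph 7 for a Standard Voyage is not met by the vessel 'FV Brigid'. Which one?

Primary Vessel

paragraph 6 — Class-T Vessel: [the vessel is registered under the domestic flag? yes] OR [the vessel carries dangerous goods? no] → satisfied.
paragraph 8 — Provisional Craft: [the vessel is registered under the domestic flag? yes] AND [the vessel operates beyond territorial waters? no] AND [the vessel is engaged in fishing? no] → not satisfied.
paragraph 14 — Eligible Carrier: [not a Class-T Vessel (paragraph 6)? no] AND [not a Provisional Craft (paragraph 8)? yes] → not satisfied.
paragraph 11 — Tier VI Boat: [the vessel is propelled by mechanical means? yes] AND [the vessel has a valid load-line certificate? yes] → satisfied.
paragraph 5 — Primary Vessel: [Eligible Carrier (paragraph 14)? no] AND [Tier VI Boat (paragraph 11)? yes] → not satisfied.
paragraph 12 — Controlled Operation: [the vessel carries passengers for reward? no] AND [the vessel is a pleasure craft? yes] AND [the vessel is engaged in fishing? no] → not satisfied.
paragraph 13 — Class-R Carrier: [the vessel is propelled by mechanical means? yes] OR [vessel's length overall: 184 m ≥ 147 m? yes] OR [the vessel is classed with a recognised organisation? yes] → satisfied.
paragraph 4 — Reportable Operation: [the vessel does not have a valid load-line certificate? no] AND [the vessel is propelled by mechanical means? yes] → not satisfied.
paragraph 3 — Tier II Vessel: [not a Controlled Operation (paragraph 12)? yes] OR [Class-R Carrier (paragraph 13)? yes] OR [Reportable Operation (paragraph 4)? no] → satisfied.
paragraph 10 — Approved Vessel: [the vessel is a pleasure craft? yes] AND [vessel's length overall: 184 m ≥ 147 m? yes] → satisfied.
paragraph 2 — Exempt Operation: Tier II Vessel (paragraph 3)? yes; the vessel is not classed with a recognised organisation? no; Approved Vessel (paragraph 10)? yes — 2 of 3 hold (need ≥2) → satisfied.
paragraph 7 — Standard Voyage: [Primary Vessel (paragraph 5)? no] AND [Exempt Operation (paragraph 2)? yes] → not satisfied.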